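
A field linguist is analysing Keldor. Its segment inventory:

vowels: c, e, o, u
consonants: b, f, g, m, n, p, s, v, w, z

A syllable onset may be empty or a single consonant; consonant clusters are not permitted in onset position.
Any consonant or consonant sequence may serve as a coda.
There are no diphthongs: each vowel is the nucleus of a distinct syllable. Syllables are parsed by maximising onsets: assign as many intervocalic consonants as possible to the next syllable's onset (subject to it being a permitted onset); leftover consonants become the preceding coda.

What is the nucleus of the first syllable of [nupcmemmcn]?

u

Vowels present: u, c, e, c; each is a nucleus, giving 4 syllables.
The first nucleus (vowel 1 from the left) is /u/.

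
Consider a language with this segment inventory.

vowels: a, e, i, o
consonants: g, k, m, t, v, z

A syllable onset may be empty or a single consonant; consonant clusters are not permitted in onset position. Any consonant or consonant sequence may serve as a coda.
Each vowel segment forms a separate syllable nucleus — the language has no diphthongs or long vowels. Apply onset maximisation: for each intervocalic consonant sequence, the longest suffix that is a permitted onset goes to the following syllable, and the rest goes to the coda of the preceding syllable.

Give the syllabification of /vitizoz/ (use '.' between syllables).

The vowels are i, i, o — 3 nuclei, so 3 syllables.
/i…i/ gap (V1→V2): just /t/ — single C goes to the following onset.
/i…o/ gap (V2→V3): /z/ → onset of the next syllable (single consonants are always licit onsets).

vi.ti.zoz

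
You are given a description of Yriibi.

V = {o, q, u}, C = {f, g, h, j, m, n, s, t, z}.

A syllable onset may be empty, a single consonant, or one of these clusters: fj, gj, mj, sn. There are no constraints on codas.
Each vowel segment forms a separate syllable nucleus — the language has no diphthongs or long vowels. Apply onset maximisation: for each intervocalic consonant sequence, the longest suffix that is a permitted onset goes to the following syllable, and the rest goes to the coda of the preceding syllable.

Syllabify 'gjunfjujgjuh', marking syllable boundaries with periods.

gjun.fjuj.gjuh

The vowels are u, u, u — 3 nuclei, so 3 syllables.
V1 /u/ – V2 /u/: /nfj/ — longest licit onset from the right is /fj/, leaving /n/ as coda.
V2 /u/ – V3 /u/: /jgj/ — longest licit onset from the right is /gj/, leaving /j/ as coda.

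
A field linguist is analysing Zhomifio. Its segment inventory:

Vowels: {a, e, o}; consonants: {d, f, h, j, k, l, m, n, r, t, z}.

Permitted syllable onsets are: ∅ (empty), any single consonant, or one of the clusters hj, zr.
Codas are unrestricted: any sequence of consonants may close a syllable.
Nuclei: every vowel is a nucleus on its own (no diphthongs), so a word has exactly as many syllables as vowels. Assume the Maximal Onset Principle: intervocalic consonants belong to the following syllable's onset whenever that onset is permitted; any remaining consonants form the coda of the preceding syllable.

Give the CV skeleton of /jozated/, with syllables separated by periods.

The vowels are o, a, e — 3 nuclei, so 3 syllables.
σ1/σ2 boundary: /z/ → onset of the next syllable (single consonants are always licit onsets).
σ2/σ3 boundary: just /t/ — single C goes to the following onset.
Putting it together: jo.za.ted.
Mapping each syllable to C/V: /jo/ → CV, /za/ → CV, /ted/ → CVC.

CV.CV.CVC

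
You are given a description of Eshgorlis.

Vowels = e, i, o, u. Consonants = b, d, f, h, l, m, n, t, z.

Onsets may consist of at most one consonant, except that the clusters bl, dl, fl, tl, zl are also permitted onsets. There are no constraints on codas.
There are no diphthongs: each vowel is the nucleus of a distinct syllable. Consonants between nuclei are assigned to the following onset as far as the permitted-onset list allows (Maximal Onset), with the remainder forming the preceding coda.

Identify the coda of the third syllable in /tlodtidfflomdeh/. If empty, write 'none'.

The vowels are o, i, o, e — 4 nuclei, so 4 syllables.
σ1/σ2 boundary: /dt/; trying suffixes from longest down, /t/ is the first permitted one, so coda /d/ | onset /t/.
σ2/σ3 boundary: /dffl/ — longest licit onset from the right is /fl/, leaving /df/ as coda.
σ3/σ4 boundary: cluster /md/ — the longest permitted-onset suffix is /d/; onset = /d/, preceding coda = /m/.
Putting it together: tlod.tidf.flom.deh.
Syllable 3 is /flom/: onset /fl/, nucleus /o/, coda /m/.

m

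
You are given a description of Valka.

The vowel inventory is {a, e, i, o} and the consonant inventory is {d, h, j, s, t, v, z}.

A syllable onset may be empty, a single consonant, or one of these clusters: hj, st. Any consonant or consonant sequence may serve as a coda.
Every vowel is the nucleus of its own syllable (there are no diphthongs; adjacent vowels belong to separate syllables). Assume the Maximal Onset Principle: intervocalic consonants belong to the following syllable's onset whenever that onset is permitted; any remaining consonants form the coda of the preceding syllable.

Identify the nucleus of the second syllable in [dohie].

i

Nuclei (vowels): o, i, e → 3 syllables.
The second nucleus (vowel 2 from the left) is /i/.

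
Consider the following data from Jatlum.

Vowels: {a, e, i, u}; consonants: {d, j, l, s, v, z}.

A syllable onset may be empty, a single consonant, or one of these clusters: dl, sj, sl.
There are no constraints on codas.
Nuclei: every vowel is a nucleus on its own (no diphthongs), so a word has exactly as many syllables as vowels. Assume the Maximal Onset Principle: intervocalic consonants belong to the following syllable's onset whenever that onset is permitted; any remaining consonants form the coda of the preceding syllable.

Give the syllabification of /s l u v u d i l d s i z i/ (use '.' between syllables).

slu.vu.dild.si.zi

The vowels are u, u, i, i, i — 5 nuclei, so 5 syllables.
Between /u/ (V1) and /u/ (V2): /v/ is a single consonant, so it becomes the next onset.
Between /u/ (V2) and /i/ (V3): /d/ → onset of the next syllable (single consonants are always licit onsets).
Between /i/ (V3) and /i/ (V4): /lds/ — longest licit onset from the right is /s/, leaving /ld/ as coda.
Between /i/ (V4) and /i/ (V5): /z/ is a single consonant, so it becomes the next onset.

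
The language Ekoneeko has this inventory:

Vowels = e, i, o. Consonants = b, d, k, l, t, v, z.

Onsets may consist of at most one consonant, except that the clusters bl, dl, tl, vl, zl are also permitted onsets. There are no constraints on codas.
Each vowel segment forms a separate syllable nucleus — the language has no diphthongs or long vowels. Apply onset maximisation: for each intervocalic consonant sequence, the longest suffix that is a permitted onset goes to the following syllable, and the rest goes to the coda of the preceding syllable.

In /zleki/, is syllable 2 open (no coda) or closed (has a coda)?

open

The vowels are e, i — 2 nuclei, so 2 syllables.
σ1/σ2 boundary: /k/ is a single consonant, so it becomes the next onset.
Result: zle.ki.
Syllable 2 is /ki/; it ends in its nucleus with no coda, so it is open.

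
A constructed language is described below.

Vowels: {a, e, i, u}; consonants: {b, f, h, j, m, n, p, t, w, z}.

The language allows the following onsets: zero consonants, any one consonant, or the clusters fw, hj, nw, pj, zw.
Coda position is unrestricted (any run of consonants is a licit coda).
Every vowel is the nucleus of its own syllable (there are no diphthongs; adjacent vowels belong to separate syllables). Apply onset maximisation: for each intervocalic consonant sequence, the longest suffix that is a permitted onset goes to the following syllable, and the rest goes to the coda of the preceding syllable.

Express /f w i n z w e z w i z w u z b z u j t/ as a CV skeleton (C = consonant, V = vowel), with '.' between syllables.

CCVC.CCV.CCV.CCVCC.CVCC

The vowels are i, e, i, u, u — 5 nuclei, so 5 syllables.
V1 /i/ – V2 /e/: /nzw/ — longest licit onset from the right is /zw/, leaving /n/ as coda.
V2 /e/ – V3 /i/: cluster /zw/ — /zw/ is itself a permitted onset, so the whole cluster goes right; preceding coda = ∅.
V3 /i/ – V4 /u/: /zw/ — entire cluster is a permitted onset → onset /zw/, coda ∅.
V4 /u/ – V5 /u/: /zbz/; trying suffixes from longest down, /z/ is the first permitted one, so coda /zb/ | onset /z/.
So the parse is fwin.zwe.zwi.zwuzb.zujt.
Mapping each syllable to C/V: /fwin/ → CCVC, /zwe/ → CCV, /zwi/ → CCV, /zwuzb/ → CCVCC, /zujt/ → CVCC.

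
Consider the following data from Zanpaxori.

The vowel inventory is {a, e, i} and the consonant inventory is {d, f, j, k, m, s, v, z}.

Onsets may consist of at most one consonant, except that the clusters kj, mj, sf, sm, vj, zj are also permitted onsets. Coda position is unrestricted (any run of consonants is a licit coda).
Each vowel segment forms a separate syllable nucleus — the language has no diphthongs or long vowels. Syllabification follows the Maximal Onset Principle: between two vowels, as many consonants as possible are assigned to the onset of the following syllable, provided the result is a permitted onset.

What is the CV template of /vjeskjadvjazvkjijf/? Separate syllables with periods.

CCVC.CCVC.CCVCC.CCVCC

The vowels are e, a, a, i — 4 nuclei, so 4 syllables.
V1 /e/ – V2 /a/: cluster /skj/ — the longest permitted-onset suffix is /kj/; onset = /kj/, preceding coda = /s/.
V2 /a/ – V3 /a/: /dvj/ — longest licit onset from the right is /vj/, leaving /d/ as coda.
V3 /a/ – V4 /i/: cluster /zvkj/ — the longest permitted-onset suffix is /kj/; onset = /kj/, preceding coda = /zv/.
Putting it together: vjes.kjad.vjazv.kjijf.
Mapping each syllable to C/V: /vjes/ → CCVC, /kjad/ → CCVC, /vjazv/ → CCVCC, /kjijf/ → CCVCC.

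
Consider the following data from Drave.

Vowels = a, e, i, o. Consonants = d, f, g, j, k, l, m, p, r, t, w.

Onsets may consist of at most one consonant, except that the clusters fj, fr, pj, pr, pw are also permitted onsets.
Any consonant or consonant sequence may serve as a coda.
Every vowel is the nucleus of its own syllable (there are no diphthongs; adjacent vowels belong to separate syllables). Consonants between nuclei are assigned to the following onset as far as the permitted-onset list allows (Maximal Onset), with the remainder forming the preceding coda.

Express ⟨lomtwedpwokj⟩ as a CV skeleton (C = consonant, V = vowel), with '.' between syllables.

Nuclei (vowels): o, e, o → 3 syllables.
σ1/σ2 boundary: /mtw/ — longest licit onset from the right is /w/, leaving /mt/ as coda.
σ2/σ3 boundary: /dpw/; trying suffixes from longest down, /pw/ is the first permitted one, so coda /d/ | onset /pw/.
Putting it together: lomt.wed.pwokj.
Mapping each syllable to C/V: /lomt/ → CVCC, /wed/ → CVC, /pwokj/ → CCVCC.

CVCC.CVC.CCVCC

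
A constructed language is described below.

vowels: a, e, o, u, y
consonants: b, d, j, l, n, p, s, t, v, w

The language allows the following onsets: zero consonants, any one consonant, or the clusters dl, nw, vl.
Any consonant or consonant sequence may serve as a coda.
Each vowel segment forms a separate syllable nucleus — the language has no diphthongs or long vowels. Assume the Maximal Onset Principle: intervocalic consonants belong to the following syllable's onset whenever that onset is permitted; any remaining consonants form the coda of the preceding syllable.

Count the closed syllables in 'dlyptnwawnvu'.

The vowels are y, a, u — 3 nuclei, so 3 syllables.
Between /y/ (V1) and /a/ (V2): cluster /ptnw/ — the longest permitted-onset suffix is /nw/; onset = /nw/, preceding coda = /pt/.
Between /a/ (V2) and /u/ (V3): cluster /wnv/ — the longest permitted-onset suffix is /v/; onset = /v/, preceding coda = /wn/.
Putting it together: dlypt.nwawn.vu.
Classifying each syllable: /dlypt/ (closed), /nwawn/ (closed), /vu/ (open).
Closed syllables: 2.

2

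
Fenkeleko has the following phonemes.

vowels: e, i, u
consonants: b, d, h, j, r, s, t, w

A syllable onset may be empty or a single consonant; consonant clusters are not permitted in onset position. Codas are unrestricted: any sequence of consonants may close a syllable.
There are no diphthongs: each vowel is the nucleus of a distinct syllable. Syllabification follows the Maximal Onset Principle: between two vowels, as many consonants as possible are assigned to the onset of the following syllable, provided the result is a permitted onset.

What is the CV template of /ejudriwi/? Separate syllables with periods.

V.CVC.CV.CV

Vowels present: e, u, i, i; each is a nucleus, giving 4 syllables.
V1 /e/ – V2 /u/: /j/ is a single consonant, so it becomes the next onset.
V2 /u/ – V3 /i/: /dr/ splits as /d/ + /r/ (/r/ is the longest suffix that is a licit onset).
V3 /i/ – V4 /i/: /w/ is a single consonant, so it becomes the next onset.
Result: e.jud.ri.wi.
Mapping each syllable to C/V: /e/ → V, /jud/ → CVC, /ri/ → CV, /wi/ → CV.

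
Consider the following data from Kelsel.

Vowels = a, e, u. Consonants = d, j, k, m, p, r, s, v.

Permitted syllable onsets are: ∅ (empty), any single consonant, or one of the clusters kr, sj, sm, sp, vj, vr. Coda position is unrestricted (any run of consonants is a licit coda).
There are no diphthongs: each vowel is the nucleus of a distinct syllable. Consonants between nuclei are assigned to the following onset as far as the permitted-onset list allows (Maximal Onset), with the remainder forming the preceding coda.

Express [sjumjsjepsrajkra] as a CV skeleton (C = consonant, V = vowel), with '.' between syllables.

Vowels present: u, e, a, a; each is a nucleus, giving 4 syllables.
V1 /u/ – V2 /e/: /mjsj/; trying suffixes from longest down, /sj/ is the first permitted one, so coda /mj/ | onset /sj/.
V2 /e/ – V3 /a/: cluster /psr/ — the longest permitted-onset suffix is /r/; onset = /r/, preceding coda = /ps/.
V3 /a/ – V4 /a/: /jkr/; trying suffixes from longest down, /kr/ is the first permitted one, so coda /j/ | onset /kr/.
So the parse is sjumj.sjeps.raj.kra.
Mapping each syllable to C/V: /sjumj/ → CCVCC, /sjeps/ → CCVCC, /raj/ → CVC, /kra/ → CCV.

CCVCC.CCVCC.CVC.CCV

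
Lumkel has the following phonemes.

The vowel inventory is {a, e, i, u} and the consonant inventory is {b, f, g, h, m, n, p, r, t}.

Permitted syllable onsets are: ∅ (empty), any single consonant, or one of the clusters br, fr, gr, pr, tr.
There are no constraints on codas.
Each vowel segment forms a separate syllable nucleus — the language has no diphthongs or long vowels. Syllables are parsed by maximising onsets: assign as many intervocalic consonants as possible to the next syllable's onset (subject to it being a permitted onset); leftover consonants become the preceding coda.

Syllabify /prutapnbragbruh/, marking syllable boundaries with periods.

The vowels are u, a, a, u — 4 nuclei, so 4 syllables.
V1 /u/ – V2 /a/: /t/ is a single consonant, so it becomes the next onset.
V2 /a/ – V3 /a/: cluster /pnbr/ — the longest permitted-onset suffix is /br/; onset = /br/, preceding coda = /pn/.
V3 /a/ – V4 /u/: /gbr/ — longest licit onset from the right is /br/, leaving /g/ as coda.

pru.tapn.brag.bruh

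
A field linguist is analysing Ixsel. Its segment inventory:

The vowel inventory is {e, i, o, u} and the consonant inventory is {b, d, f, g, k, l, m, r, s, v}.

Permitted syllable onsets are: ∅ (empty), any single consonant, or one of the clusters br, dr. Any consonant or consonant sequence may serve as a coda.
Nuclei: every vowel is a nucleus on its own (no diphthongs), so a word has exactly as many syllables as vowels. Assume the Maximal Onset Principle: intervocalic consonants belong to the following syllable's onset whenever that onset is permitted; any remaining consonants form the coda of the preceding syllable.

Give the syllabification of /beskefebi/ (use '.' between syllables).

Vowels present: e, e, e, i; each is a nucleus, giving 4 syllables.
/e…e/ gap (V1→V2): /sk/ splits as /s/ + /k/ (/k/ is the longest suffix that is a licit onset).
/e…e/ gap (V2→V3): just /f/ — single C goes to the following onset.
/e…i/ gap (V3→V4): /b/ is a single consonant, so it becomes the next onset.

bes.ke.fe.bi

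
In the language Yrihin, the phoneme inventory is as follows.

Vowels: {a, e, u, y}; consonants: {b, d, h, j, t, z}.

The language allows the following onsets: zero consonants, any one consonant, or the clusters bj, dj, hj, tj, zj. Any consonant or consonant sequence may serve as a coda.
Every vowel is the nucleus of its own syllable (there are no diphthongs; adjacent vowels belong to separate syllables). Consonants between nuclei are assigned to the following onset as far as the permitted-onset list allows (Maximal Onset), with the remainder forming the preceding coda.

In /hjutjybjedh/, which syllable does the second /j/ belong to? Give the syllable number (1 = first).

2

Vowels present: u, y, e; each is a nucleus, giving 3 syllables.
/u…y/ gap (V1→V2): cluster /tj/ — /tj/ is itself a permitted onset, so the whole cluster goes right; preceding coda = ∅.
/y…e/ gap (V2→V3): /bj/ — entire cluster is a permitted onset → onset /bj/, coda ∅.
Syllabification: hju.tjy.bjedh.
The second /j/ is in the onset of syllable 2 (/tjy/).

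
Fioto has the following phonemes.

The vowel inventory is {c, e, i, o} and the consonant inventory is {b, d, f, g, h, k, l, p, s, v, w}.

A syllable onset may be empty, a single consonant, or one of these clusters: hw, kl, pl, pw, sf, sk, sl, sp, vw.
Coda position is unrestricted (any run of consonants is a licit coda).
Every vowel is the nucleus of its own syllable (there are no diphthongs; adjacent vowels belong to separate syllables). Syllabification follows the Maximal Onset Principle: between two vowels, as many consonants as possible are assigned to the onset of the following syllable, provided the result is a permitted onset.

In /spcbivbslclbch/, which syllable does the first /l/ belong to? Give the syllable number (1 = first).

3

Vowels present: c, i, c, c; each is a nucleus, giving 4 syllables.
V1 /c/ – V2 /i/: /b/ → onset of the next syllable (single consonants are always licit onsets).
V2 /i/ – V3 /c/: /vbsl/ splits as /vb/ + /sl/ (/sl/ is the longest suffix that is a licit onset).
V3 /c/ – V4 /c/: /lb/ splits as /l/ + /b/ (/b/ is the longest suffix that is a licit onset).
Putting it together: spc.bivb.slcl.bch.
The first /l/ is in the onset of syllable 3 (/slcl/).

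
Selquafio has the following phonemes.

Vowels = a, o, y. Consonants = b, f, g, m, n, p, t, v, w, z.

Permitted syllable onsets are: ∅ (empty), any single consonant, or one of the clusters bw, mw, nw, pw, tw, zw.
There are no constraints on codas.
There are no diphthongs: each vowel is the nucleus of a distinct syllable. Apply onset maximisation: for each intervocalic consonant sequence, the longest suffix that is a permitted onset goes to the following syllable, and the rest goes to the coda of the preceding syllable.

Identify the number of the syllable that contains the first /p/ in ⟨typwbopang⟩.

Vowels present: y, o, a; each is a nucleus, giving 3 syllables.
/y…o/ gap (V1→V2): cluster /pwb/ — the longest permitted-onset suffix is /b/; onset = /b/, preceding coda = /pw/.
/o…a/ gap (V2→V3): /p/ is a single consonant, so it becomes the next onset.
Syllabification: typw.bo.pang.
The first /p/ is in the coda of syllable 1 (/typw/).

1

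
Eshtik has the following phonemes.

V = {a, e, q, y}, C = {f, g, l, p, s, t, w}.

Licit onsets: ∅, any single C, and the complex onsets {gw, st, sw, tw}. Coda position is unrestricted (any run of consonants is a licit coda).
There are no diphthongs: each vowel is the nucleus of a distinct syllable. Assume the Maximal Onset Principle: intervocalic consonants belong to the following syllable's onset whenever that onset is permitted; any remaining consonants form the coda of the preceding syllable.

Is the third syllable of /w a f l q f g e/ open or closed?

open

Vowels present: a, q, e; each is a nucleus, giving 3 syllables.
Between /a/ (V1) and /q/ (V2): cluster /fl/ — the longest permitted-onset suffix is /l/; onset = /l/, preceding coda = /f/.
Between /q/ (V2) and /e/ (V3): /fg/; trying suffixes from longest down, /g/ is the first permitted one, so coda /f/ | onset /g/.
Result: waf.lqf.ge.
Syllable 3 is /ge/; it ends in its nucleus with no coda, so it is open.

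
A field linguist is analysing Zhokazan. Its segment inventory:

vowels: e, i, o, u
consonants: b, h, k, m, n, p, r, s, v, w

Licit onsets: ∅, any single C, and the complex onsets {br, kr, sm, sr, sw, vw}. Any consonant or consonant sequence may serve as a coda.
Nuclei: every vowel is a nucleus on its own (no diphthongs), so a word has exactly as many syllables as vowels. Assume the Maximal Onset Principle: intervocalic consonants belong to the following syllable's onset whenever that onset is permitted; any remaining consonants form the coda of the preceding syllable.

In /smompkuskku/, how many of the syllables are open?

The vowels are o, u, u — 3 nuclei, so 3 syllables.
/o…u/ gap (V1→V2): /mpk/ splits as /mp/ + /k/ (/k/ is the longest suffix that is a licit onset).
/u…u/ gap (V2→V3): cluster /skk/ — the longest permitted-onset suffix is /k/; onset = /k/, preceding coda = /sk/.
Syllabification: smomp.kusk.ku.
Classifying each syllable: /smomp/ (closed), /kusk/ (closed), /ku/ (open).
Open syllables: 1.

1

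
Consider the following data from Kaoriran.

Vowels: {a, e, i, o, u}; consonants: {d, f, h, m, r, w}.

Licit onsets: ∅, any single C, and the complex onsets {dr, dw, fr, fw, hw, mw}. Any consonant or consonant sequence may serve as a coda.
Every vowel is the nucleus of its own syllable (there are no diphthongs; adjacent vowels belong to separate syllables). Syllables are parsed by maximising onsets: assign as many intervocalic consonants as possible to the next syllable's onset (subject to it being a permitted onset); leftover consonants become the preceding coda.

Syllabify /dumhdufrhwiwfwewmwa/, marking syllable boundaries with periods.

Nuclei (vowels): u, u, i, e, a → 5 syllables.
V1 /u/ – V2 /u/: cluster /mhd/ — the longest permitted-onset suffix is /d/; onset = /d/, preceding coda = /mh/.
V2 /u/ – V3 /i/: /frhw/; trying suffixes from longest down, /hw/ is the first permitted one, so coda /fr/ | onset /hw/.
V3 /i/ – V4 /e/: /wfw/; trying suffixes from longest down, /fw/ is the first permitted one, so coda /w/ | onset /fw/.
V4 /e/ – V5 /a/: /wmw/ — longest licit onset from the right is /mw/, leaving /w/ as coda.

dumh.dufr.hwiw.fwew.mwa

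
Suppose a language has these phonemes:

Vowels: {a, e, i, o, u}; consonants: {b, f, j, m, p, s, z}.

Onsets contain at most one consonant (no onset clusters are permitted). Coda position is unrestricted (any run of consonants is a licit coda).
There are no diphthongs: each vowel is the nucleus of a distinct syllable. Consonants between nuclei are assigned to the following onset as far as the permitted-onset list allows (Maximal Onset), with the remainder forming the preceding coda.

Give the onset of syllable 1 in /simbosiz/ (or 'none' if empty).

The vowels are i, o, i — 3 nuclei, so 3 syllables.
Between /i/ (V1) and /o/ (V2): cluster /mb/ — the longest permitted-onset suffix is /b/; onset = /b/, preceding coda = /m/.
Between /o/ (V2) and /i/ (V3): /s/ → onset of the next syllable (single consonants are always licit onsets).
Syllabification: sim.bo.siz.
Syllable 1 is /sim/: onset /s/, nucleus /i/, coda /m/.

s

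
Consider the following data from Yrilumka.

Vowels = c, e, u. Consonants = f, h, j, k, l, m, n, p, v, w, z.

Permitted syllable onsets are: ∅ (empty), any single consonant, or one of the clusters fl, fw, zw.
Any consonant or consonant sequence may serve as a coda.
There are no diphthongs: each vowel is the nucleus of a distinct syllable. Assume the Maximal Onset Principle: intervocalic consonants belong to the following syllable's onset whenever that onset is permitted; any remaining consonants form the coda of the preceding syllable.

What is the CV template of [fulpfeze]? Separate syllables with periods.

Vowels present: u, e, e; each is a nucleus, giving 3 syllables.
Between /u/ (V1) and /e/ (V2): /lpf/ — longest licit onset from the right is /f/, leaving /lp/ as coda.
Between /e/ (V2) and /e/ (V3): just /z/ — single C goes to the following onset.
Result: fulp.fe.ze.
Mapping each syllable to C/V: /fulp/ → CVCC, /fe/ → CV, /ze/ → CV.

CVCC.CV.CV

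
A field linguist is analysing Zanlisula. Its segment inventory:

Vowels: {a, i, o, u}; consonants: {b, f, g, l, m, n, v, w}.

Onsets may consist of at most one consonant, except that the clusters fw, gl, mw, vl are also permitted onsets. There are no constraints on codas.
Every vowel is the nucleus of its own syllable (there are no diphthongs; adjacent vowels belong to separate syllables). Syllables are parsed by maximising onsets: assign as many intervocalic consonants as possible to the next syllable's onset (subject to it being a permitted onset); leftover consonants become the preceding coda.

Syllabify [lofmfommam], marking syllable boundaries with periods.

lofm.fom.mam

Vowels present: o, o, a; each is a nucleus, giving 3 syllables.
σ1/σ2 boundary: /fmf/ — longest licit onset from the right is /f/, leaving /fm/ as coda.
σ2/σ3 boundary: /mm/ — longest licit onset from the right is /m/, leaving /m/ as coda.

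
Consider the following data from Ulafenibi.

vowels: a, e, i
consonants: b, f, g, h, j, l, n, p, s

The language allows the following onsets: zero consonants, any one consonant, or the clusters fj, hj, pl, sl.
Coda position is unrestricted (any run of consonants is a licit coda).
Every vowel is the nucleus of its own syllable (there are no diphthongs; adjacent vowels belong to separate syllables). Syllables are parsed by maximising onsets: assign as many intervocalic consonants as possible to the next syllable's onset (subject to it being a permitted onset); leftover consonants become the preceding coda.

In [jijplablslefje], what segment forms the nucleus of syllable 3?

Nuclei (vowels): i, a, e, e → 4 syllables.
The third nucleus (vowel 3 from the left) is /e/.

e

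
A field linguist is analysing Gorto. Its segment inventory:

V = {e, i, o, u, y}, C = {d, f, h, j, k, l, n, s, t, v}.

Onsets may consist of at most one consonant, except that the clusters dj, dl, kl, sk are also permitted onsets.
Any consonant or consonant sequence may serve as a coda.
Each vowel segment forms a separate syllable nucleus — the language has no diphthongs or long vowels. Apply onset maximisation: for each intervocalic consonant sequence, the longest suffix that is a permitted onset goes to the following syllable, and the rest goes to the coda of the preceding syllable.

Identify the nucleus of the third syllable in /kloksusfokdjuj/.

o

Nuclei (vowels): o, u, o, u → 4 syllables.
The third nucleus (vowel 3 from the left) is /o/.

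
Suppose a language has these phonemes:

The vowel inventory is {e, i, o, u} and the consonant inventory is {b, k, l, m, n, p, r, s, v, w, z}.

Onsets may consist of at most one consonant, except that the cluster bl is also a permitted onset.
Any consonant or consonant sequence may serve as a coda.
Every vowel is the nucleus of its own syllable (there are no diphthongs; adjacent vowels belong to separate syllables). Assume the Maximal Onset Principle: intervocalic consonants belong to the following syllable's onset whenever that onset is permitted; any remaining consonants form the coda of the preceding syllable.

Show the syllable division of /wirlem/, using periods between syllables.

The vowels are i, e — 2 nuclei, so 2 syllables.
σ1/σ2 boundary: cluster /rl/ — the longest permitted-onset suffix is /l/; onset = /l/, preceding coda = /r/.

wir.lem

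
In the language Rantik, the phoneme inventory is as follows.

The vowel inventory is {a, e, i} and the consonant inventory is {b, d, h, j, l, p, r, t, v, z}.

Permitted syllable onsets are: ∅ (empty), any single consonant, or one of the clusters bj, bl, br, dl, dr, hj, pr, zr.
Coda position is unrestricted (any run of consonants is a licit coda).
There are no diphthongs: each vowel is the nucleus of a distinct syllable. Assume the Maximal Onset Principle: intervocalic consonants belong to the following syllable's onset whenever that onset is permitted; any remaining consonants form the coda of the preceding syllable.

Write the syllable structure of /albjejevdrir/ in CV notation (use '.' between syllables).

Nuclei (vowels): a, e, e, i → 4 syllables.
V1 /a/ – V2 /e/: /lbj/; trying suffixes from longest down, /bj/ is the first permitted one, so coda /l/ | onset /bj/.
V2 /e/ – V3 /e/: /j/ is a single consonant, so it becomes the next onset.
V3 /e/ – V4 /i/: /vdr/ — longest licit onset from the right is /dr/, leaving /v/ as coda.
Syllabification: al.bje.jev.drir.
Mapping each syllable to C/V: /al/ → VC, /bje/ → CCV, /jev/ → CVC, /drir/ → CCVC.

VC.CCV.CVC.CCVC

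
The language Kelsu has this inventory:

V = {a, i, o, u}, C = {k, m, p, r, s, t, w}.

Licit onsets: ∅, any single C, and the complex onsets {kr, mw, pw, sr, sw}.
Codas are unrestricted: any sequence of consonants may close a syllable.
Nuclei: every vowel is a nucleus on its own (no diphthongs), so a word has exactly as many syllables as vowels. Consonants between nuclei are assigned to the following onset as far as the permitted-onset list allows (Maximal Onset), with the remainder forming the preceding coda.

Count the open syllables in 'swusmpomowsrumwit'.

Vowels present: u, o, o, u, i; each is a nucleus, giving 5 syllables.
/u…o/ gap (V1→V2): /smp/ — longest licit onset from the right is /p/, leaving /sm/ as coda.
/o…o/ gap (V2→V3): /m/ is a single consonant, so it becomes the next onset.
/o…u/ gap (V3→V4): /wsr/; trying suffixes from longest down, /sr/ is the first permitted one, so coda /w/ | onset /sr/.
/u…i/ gap (V4→V5): /mw/ is a licit onset in full, so it all attaches to the next syllable.
Putting it together: swusm.po.mow.sru.mwit.
Classifying each syllable: /swusm/ (closed), /po/ (open), /mow/ (closed), /sru/ (open), /mwit/ (closed).
Open syllables: 2.

2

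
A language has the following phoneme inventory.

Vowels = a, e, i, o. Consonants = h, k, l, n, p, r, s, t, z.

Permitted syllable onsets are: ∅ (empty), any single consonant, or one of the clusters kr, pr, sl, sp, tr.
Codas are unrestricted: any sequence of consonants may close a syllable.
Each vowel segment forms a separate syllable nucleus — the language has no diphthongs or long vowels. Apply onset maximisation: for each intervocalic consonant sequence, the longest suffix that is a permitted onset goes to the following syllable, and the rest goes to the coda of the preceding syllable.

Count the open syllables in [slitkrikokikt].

2

Nuclei (vowels): i, i, o, i → 4 syllables.
Between /i/ (V1) and /i/ (V2): /tkr/; trying suffixes from longest down, /kr/ is the first permitted one, so coda /t/ | onset /kr/.
Between /i/ (V2) and /o/ (V3): just /k/ — single C goes to the following onset.
Between /o/ (V3) and /i/ (V4): /k/ is a single consonant, so it becomes the next onset.
Putting it together: slit.kri.ko.kikt.
Classifying each syllable: /slit/ (closed), /kri/ (open), /ko/ (open), /kikt/ (closed).
Open syllables: 2.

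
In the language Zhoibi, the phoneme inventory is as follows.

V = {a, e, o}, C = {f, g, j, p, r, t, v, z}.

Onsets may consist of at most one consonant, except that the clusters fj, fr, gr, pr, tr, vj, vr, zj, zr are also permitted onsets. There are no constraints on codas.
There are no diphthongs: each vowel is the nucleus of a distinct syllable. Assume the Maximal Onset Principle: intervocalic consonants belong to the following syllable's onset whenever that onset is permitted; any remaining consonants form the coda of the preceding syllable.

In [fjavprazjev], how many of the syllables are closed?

The vowels are a, a, e — 3 nuclei, so 3 syllables.
V1 /a/ – V2 /a/: cluster /vpr/ — the longest permitted-onset suffix is /pr/; onset = /pr/, preceding coda = /v/.
V2 /a/ – V3 /e/: /zj/ — entire cluster is a permitted onset → onset /zj/, coda ∅.
Putting it together: fjav.pra.zjev.
Classifying each syllable: /fjav/ (closed), /pra/ (open), /zjev/ (closed).
Closed syllables: 2.

2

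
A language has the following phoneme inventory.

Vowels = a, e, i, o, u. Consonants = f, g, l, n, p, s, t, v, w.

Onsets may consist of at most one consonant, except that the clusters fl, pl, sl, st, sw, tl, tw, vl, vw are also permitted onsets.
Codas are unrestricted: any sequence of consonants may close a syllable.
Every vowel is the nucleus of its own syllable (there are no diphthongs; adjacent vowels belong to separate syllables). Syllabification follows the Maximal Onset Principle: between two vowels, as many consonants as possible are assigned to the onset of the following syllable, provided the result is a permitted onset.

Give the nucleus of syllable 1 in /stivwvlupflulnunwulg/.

The vowels are i, u, u, u, u — 5 nuclei, so 5 syllables.
The first nucleus (vowel 1 from the left) is /i/.

i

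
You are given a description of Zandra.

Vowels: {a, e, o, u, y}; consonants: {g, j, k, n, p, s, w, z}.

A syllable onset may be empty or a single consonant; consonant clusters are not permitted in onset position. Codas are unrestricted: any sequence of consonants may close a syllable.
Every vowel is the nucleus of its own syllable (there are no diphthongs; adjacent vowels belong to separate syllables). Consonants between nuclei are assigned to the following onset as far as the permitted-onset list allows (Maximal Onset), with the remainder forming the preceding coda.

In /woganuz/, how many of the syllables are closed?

1

Vowels present: o, a, u; each is a nucleus, giving 3 syllables.
/o…a/ gap (V1→V2): /g/ is a single consonant, so it becomes the next onset.
/a…u/ gap (V2→V3): just /n/ — single C goes to the following onset.
Putting it together: wo.ga.nuz.
Classifying each syllable: /wo/ (open), /ga/ (open), /nuz/ (closed).
Closed syllables: 1.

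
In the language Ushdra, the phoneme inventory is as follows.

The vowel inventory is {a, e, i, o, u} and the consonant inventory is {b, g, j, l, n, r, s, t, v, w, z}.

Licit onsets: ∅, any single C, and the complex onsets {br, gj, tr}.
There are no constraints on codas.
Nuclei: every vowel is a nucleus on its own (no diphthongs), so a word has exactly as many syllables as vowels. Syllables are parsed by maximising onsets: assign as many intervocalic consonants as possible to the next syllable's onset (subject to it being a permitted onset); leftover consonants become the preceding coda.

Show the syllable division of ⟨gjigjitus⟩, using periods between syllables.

Nuclei (vowels): i, i, u → 3 syllables.
σ1/σ2 boundary: /gj/ is a licit onset in full, so it all attaches to the next syllable.
σ2/σ3 boundary: /t/ is a single consonant, so it becomes the next onset.

gji.gji.tus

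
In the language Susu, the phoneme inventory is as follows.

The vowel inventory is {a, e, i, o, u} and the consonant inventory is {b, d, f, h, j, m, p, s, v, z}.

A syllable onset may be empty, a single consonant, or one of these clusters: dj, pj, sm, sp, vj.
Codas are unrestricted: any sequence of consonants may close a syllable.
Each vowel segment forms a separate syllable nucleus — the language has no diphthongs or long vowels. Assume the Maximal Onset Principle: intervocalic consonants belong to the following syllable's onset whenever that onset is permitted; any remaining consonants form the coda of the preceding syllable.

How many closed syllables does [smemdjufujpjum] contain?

3

Vowels present: e, u, u, u; each is a nucleus, giving 4 syllables.
σ1/σ2 boundary: cluster /mdj/ — the longest permitted-onset suffix is /dj/; onset = /dj/, preceding coda = /m/.
σ2/σ3 boundary: /f/ → onset of the next syllable (single consonants are always licit onsets).
σ3/σ4 boundary: cluster /jpj/ — the longest permitted-onset suffix is /pj/; onset = /pj/, preceding coda = /j/.
Syllabification: smem.dju.fuj.pjum.
Classifying each syllable: /smem/ (closed), /dju/ (open), /fuj/ (closed), /pjum/ (closed).
Closed syllables: 3.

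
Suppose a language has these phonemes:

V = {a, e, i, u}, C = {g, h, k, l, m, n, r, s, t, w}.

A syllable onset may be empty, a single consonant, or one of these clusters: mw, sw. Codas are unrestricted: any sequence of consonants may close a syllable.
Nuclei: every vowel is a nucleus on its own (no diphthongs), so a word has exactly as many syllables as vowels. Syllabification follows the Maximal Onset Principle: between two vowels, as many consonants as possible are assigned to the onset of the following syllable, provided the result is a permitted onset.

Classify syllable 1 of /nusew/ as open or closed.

open

The vowels are u, e — 2 nuclei, so 2 syllables.
σ1/σ2 boundary: /s/ is a single consonant, so it becomes the next onset.
Result: nu.sew.
Syllable 1 is /nu/; it ends in its nucleus with no coda, so it is open.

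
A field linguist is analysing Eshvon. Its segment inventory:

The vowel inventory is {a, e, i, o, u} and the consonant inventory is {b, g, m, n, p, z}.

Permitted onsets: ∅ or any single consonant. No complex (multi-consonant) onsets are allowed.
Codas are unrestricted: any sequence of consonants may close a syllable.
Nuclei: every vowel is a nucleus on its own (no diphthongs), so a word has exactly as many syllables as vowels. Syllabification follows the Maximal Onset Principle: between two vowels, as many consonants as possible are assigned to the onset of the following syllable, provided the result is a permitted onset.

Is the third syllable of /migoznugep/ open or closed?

open

Nuclei (vowels): i, o, u, e → 4 syllables.
Between /i/ (V1) and /o/ (V2): just /g/ — single C goes to the following onset.
Between /o/ (V2) and /u/ (V3): cluster /zn/ — the longest permitted-onset suffix is /n/; onset = /n/, preceding coda = /z/.
Between /u/ (V3) and /e/ (V4): /g/ is a single consonant, so it becomes the next onset.
Result: mi.goz.nu.gep.
Syllable 3 is /nu/; it ends in its nucleus with no coda, so it is open.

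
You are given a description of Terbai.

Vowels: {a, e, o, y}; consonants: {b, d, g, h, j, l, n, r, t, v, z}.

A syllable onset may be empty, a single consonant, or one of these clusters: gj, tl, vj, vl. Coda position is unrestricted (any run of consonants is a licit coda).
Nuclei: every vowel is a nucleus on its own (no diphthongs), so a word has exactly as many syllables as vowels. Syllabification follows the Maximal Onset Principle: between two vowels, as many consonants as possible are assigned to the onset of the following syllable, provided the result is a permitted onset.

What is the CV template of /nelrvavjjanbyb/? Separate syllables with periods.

Nuclei (vowels): e, a, a, y → 4 syllables.
V1 /e/ – V2 /a/: cluster /lrv/ — the longest permitted-onset suffix is /v/; onset = /v/, preceding coda = /lr/.
V2 /a/ – V3 /a/: /vjj/ splits as /vj/ + /j/ (/j/ is the longest suffix that is a licit onset).
V3 /a/ – V4 /y/: /nb/; trying suffixes from longest down, /b/ is the first permitted one, so coda /n/ | onset /b/.
So the parse is nelr.vavj.jan.byb.
Mapping each syllable to C/V: /nelr/ → CVCC, /vavj/ → CVCC, /jan/ → CVC, /byb/ → CVC.

CVCC.CVCC.CVC.CVC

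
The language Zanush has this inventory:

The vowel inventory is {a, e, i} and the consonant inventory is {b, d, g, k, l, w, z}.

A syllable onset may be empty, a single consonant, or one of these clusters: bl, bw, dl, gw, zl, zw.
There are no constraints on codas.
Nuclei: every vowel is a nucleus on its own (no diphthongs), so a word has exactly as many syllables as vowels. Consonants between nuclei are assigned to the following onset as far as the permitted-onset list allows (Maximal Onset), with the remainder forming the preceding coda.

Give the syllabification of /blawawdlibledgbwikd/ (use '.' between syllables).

The vowels are a, a, i, e, i — 5 nuclei, so 5 syllables.
σ1/σ2 boundary: just /w/ — single C goes to the following onset.
σ2/σ3 boundary: /wdl/ — longest licit onset from the right is /dl/, leaving /w/ as coda.
σ3/σ4 boundary: cluster /bl/ — /bl/ is itself a permitted onset, so the whole cluster goes right; preceding coda = ∅.
σ4/σ5 boundary: cluster /dgbw/ — the longest permitted-onset suffix is /bw/; onset = /bw/, preceding coda = /dg/.

bla.waw.dli.bledg.bwikd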